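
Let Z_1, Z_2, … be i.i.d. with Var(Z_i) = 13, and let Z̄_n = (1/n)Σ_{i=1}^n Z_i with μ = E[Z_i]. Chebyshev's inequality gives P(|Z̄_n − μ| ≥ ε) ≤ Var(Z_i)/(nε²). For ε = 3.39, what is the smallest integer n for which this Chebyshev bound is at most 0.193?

6

Require 13/(n·3.39²) ≤ 0.193, i.e. n ≥ 13/(0.193·3.39²) = 5.861.
The smallest integer n is 6.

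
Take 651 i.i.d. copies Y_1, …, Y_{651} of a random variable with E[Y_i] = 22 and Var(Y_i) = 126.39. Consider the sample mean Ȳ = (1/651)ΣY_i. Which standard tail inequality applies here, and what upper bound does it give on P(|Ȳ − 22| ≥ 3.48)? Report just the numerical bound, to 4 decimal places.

0.0160

With mean and variance of each term known, Chebyshev's inequality bounds the deviation of the sum (or sample mean).
Var(Ȳ) = Var(Y_i)/n = 126.39/651 = 0.19415.
Chebyshev: P(|Ȳ − 22| ≥ 3.48) ≤ Var(Ȳ)/(3.48)² = 126.39/(651·3.48²) = 0.0160.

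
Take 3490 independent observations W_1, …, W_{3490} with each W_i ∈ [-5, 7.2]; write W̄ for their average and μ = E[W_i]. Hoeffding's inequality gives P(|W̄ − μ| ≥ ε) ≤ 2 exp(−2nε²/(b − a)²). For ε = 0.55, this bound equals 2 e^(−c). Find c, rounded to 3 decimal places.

c = 2nε²/(b − a)² = 2·3490·0.55² / 12.2² = 14.1860.

14.186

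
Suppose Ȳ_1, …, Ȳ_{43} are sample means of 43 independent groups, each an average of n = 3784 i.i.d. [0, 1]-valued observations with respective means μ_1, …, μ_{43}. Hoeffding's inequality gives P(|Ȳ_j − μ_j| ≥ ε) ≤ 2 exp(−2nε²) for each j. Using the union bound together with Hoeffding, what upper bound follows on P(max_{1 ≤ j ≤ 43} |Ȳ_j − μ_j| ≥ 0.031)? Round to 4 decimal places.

0.0597

Per-experiment Hoeffding bound: 2·exp(−2·3784·0.031²) = 2·exp(−7.27285) = 0.0013883.
Union bound over 43 events: 43·0.0013883 = 0.05970.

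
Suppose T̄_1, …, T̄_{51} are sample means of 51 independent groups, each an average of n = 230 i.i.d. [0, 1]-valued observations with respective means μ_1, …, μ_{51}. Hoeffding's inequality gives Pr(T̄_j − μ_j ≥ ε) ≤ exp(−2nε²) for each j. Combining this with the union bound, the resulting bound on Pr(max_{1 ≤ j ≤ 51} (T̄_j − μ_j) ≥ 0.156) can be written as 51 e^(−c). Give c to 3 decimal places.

Union bound over the 51 events: Pr(max_{1 ≤ j ≤ 51} (T̄_j − μ_j) ≥ 0.156) ≤ 51·exp(−2nε²) = 51 exp(−2·230·0.156²).
So c = 2·230·0.156² = 11.1946.

11.195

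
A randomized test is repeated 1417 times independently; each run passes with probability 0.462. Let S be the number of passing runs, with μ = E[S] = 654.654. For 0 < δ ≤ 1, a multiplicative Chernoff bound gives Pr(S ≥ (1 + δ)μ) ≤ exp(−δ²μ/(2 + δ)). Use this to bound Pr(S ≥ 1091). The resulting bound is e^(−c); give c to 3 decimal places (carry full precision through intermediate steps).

Write 1091 = (1 + δ)μ, so δ = 1091/654.654 − 1 = 0.6665292…
Then the exponent is δ²μ/(2 + δ) = (1091 − μ)² / (μ·(2 + δ)) = 109.069628.

109.070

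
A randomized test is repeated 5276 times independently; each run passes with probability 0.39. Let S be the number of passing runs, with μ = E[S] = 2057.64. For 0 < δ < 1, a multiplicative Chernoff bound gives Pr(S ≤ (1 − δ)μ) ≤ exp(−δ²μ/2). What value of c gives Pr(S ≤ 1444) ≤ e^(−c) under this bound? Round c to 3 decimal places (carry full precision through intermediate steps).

Write 1444 = (1 − δ)μ, so δ = 1 − 1444/2057.64 = 0.2982252…
Then the exponent is δ²μ/2 = (μ − 1444)²/(2μ) = 91.501441.

91.501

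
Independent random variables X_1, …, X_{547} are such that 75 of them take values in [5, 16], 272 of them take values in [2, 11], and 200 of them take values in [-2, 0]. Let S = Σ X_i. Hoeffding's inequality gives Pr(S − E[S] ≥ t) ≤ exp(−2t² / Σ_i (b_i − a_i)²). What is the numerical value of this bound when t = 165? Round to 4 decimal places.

Σ(b_i − a_i)² = 75·11² + 272·9² + 200·2² = 31907.
Exponent = 2·165² / 31907 = 1.70652.
Bound = exp(−1.70652) = 0.18150.

0.1815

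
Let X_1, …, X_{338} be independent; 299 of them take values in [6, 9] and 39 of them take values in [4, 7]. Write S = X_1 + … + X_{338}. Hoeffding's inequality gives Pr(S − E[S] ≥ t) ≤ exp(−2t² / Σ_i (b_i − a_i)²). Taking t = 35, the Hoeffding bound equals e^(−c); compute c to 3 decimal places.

0.805

Σ(b_i − a_i)² = 299·3² + 39·3² = 3042.
c = 2t² / 3042 = 2·35² / 3042 = 0.8054.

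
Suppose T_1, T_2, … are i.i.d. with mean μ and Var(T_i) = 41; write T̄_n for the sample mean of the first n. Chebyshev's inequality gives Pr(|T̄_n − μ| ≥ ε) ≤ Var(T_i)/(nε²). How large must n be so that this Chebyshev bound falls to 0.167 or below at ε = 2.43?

42

Require 41/(n·2.43²) ≤ 0.167, i.e. n ≥ 41/(0.167·2.43²) = 41.577.
The smallest integer n is 42.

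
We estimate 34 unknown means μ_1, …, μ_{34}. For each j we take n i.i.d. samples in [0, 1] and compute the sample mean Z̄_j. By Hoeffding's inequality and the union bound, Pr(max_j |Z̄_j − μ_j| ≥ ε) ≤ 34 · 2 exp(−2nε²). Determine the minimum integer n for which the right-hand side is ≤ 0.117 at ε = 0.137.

Need 2·34·exp(−2nε²) ≤ 0.117, i.e. exp(−2nε²) ≤ 0.117/68.
So 2nε² ≥ ln(68/0.117) = 6.365089.
Hence n ≥ 6.365089/(2·0.137²) = 169.564.
The smallest integer n is 170.

170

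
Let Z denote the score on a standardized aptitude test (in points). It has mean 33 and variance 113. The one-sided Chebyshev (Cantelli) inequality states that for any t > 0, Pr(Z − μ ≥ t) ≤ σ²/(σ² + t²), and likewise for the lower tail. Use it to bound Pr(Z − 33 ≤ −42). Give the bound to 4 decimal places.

0.0602

Here σ² = 113 and t = 42, so σ² + t² = 1877.
Cantelli's bound: 113/1877 = 0.0602.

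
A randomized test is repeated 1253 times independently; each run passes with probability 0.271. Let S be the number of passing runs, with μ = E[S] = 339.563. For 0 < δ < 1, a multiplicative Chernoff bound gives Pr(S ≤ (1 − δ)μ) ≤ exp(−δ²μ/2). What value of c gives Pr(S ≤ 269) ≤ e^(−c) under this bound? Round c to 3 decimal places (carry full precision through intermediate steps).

Write 269 = (1 − δ)μ, so δ = 1 − 269/339.563 = 0.2078053…
Then the exponent is δ²μ/2 = (μ − 269)²/(2μ) = 7.331684.

7.332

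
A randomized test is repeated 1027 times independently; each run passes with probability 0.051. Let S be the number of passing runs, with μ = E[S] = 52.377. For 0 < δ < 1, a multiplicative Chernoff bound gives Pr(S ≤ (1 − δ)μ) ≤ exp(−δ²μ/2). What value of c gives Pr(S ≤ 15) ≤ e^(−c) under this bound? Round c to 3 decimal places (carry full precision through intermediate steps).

Write 15 = (1 − δ)μ, so δ = 1 − 15/52.377 = 0.7136148…
Then the exponent is δ²μ/2 = (μ − 15)²/(2μ) = 13.336389.

13.336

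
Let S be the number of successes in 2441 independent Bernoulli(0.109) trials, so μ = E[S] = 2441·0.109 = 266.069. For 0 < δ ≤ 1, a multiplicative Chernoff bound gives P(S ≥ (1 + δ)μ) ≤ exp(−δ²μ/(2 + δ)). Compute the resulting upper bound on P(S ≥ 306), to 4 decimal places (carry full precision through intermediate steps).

0.0616

Write 306 = (1 + δ)μ, so δ = 306/266.069 − 1 = 0.1500776…
Then the exponent is δ²μ/(2 + δ) = (306 − μ)² / (μ·(2 + δ)) = 2.787225.
Bound = exp(−2.787225) = 0.06159.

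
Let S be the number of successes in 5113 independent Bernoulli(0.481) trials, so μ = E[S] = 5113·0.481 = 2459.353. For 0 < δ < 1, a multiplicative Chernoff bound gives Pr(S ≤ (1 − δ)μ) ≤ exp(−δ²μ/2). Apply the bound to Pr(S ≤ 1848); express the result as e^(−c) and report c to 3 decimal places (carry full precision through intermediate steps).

Write 1848 = (1 − δ)μ, so δ = 1 − 1848/2459.353 = 0.2485829…
Then the exponent is δ²μ/2 = (μ − 1848)²/(2μ) = 75.985938.

75.986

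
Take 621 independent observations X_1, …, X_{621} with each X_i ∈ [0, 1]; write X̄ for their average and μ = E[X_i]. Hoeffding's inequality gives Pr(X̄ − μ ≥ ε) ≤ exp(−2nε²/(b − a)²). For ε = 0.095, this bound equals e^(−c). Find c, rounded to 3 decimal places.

c = 2nε²/(b − a)² = 2·621·0.095² / 1² = 11.2090.

11.209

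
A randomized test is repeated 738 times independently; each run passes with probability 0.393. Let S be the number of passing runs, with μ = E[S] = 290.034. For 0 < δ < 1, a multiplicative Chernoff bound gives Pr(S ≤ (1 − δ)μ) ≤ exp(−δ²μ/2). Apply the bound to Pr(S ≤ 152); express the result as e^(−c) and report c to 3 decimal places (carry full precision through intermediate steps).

Write 152 = (1 − δ)μ, so δ = 1 − 152/290.034 = 0.4759235…
Then the exponent is δ²μ/2 = (μ − 152)²/(2μ) = 32.846813.

32.847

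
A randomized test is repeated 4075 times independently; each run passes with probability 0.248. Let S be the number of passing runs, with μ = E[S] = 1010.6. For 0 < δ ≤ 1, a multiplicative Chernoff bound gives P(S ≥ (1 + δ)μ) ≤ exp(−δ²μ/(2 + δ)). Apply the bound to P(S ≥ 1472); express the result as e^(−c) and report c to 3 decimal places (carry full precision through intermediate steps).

Write 1472 = (1 + δ)μ, so δ = 1472/1010.6 − 1 = 0.4565605…
Then the exponent is δ²μ/(2 + δ) = (1472 − μ)² / (μ·(2 + δ)) = 85.752824.

85.753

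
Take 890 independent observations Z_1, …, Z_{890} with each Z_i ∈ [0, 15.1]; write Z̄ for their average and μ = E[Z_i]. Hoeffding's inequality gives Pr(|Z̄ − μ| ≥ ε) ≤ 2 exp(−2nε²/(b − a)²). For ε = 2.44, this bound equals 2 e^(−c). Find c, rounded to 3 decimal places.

c = 2nε²/(b − a)² = 2·890·2.44² / 15.1² = 46.4778.

46.478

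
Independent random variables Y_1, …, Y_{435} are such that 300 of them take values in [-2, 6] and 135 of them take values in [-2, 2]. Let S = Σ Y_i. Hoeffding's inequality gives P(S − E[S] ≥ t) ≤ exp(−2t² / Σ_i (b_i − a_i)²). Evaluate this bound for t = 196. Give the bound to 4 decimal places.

Σ(b_i − a_i)² = 300·8² + 135·4² = 21360.
Exponent = 2·196² / 21360 = 3.59700.
Bound = exp(−3.59700) = 0.02741.

0.0274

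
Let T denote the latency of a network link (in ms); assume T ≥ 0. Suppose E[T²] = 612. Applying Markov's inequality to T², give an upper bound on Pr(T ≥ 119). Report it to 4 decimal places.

Since T ≥ 0, the event {T ≥ 119} is the same as {T² ≥ 14161}.
Markov's inequality applied to T² gives Pr(T² ≥ 14161) ≤ E[T²]/14161 = 612/14161 = 0.0432.

0.0432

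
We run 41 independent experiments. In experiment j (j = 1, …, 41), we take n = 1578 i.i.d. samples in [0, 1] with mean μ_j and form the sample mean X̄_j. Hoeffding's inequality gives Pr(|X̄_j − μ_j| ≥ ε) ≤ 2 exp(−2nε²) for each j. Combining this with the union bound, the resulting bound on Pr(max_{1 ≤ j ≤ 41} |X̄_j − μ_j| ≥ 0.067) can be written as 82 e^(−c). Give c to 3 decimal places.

14.167

Union bound over the 41 events: Pr(max_{1 ≤ j ≤ 41} |X̄_j − μ_j| ≥ 0.067) ≤ 41·2·exp(−2nε²) = 82 exp(−2·1578·0.067²).
So c = 2·1578·0.067² = 14.1673.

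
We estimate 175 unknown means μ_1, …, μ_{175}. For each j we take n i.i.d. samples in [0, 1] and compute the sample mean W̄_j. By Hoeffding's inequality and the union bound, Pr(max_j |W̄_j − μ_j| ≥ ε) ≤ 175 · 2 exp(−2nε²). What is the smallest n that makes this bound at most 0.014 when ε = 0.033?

Need 2·175·exp(−2nε²) ≤ 0.014, i.e. exp(−2nε²) ≤ 0.014/350.
So 2nε² ≥ ln(350/0.014) = 10.126631.
Hence n ≥ 10.126631/(2·0.033²) = 4649.509.
The smallest integer n is 4650.

4650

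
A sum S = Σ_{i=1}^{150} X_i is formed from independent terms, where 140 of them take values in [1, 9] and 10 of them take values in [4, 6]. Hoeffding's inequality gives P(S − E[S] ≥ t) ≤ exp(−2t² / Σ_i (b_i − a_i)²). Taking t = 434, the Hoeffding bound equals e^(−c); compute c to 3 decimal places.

Σ(b_i − a_i)² = 140·8² + 10·2² = 9000.
c = 2t² / 9000 = 2·434² / 9000 = 41.8569.

41.857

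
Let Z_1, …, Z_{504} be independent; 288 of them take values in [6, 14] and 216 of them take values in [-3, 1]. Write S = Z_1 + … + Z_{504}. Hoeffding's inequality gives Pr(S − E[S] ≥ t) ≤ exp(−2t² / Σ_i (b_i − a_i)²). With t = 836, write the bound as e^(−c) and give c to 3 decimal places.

63.861

Σ(b_i − a_i)² = 288·8² + 216·4² = 21888.
c = 2t² / 21888 = 2·836² / 21888 = 63.8611.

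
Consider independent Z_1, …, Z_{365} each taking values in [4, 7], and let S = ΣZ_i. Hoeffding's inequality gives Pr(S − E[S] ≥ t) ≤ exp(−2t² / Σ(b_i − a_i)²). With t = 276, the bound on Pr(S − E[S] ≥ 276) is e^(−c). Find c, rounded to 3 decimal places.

Σ(b_i − a_i)² = 365·(3)² = 3285.
c = 2t²/3285 = 2·276²/3285 = 46.3781.

46.378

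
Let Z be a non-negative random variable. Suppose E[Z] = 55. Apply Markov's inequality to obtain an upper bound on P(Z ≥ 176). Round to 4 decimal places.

Markov's inequality: for a non-negative random variable, P(Z ≥ a) ≤ E[Z]/a.
Here E[Z] = 55 and a = 176, so the bound is 55/176 = 0.3125.

0.3125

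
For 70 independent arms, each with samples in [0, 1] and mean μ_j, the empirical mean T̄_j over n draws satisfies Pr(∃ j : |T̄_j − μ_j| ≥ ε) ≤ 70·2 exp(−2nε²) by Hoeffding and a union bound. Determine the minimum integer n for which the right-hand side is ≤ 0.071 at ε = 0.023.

Need 2·70·exp(−2nε²) ≤ 0.071, i.e. exp(−2nε²) ≤ 0.071/140.
So 2nε² ≥ ln(140/0.071) = 7.586718.
Hence n ≥ 7.586718/(2·0.023²) = 7170.811.
The smallest integer n is 7171.

7171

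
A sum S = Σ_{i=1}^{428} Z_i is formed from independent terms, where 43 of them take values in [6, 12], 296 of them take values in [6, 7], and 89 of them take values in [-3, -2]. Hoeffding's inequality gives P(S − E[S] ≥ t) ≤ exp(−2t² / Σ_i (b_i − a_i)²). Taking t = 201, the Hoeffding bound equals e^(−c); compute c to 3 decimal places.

41.801

Σ(b_i − a_i)² = 43·6² + 296·1² + 89·1² = 1933.
c = 2t² / 1933 = 2·201² / 1933 = 41.8013.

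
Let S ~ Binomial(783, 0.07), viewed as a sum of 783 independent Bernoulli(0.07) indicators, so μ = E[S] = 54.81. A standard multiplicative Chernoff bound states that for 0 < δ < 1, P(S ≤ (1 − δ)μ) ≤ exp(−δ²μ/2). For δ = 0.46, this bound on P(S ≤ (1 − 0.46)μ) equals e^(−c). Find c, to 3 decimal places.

5.799

c = δ²μ/2 = 0.46²·54.81/2 = 5.7989.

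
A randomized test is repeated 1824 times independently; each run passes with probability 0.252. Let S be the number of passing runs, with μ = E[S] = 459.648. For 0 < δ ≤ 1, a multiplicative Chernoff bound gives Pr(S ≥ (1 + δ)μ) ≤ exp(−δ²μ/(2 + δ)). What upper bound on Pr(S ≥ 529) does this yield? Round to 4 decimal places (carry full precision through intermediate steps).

0.0077

Write 529 = (1 + δ)μ, so δ = 529/459.648 − 1 = 0.1508807…
Then the exponent is δ²μ/(2 + δ) = (529 − μ)² / (μ·(2 + δ)) = 4.864927.
Bound = exp(−4.864927) = 0.00771.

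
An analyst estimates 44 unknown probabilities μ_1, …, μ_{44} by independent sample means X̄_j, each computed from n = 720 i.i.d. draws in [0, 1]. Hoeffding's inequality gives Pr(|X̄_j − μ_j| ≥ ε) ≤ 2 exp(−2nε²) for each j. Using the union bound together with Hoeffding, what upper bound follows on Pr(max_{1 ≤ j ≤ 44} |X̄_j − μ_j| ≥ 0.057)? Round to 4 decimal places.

Per-experiment Hoeffding bound: 2·exp(−2·720·0.057²) = 2·exp(−4.67856) = 0.018585.
Union bound over 44 events: 44·0.018585 = 0.81773.

0.8177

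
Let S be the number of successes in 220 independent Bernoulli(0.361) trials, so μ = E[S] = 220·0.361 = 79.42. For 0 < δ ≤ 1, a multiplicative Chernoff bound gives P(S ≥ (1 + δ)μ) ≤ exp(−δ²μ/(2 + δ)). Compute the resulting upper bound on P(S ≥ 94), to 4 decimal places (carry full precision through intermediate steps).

0.2935

Write 94 = (1 + δ)μ, so δ = 94/79.42 − 1 = 0.183581…
Then the exponent is δ²μ/(2 + δ) = (94 − μ)² / (μ·(2 + δ)) = 1.225789.
Bound = exp(−1.225789) = 0.29353.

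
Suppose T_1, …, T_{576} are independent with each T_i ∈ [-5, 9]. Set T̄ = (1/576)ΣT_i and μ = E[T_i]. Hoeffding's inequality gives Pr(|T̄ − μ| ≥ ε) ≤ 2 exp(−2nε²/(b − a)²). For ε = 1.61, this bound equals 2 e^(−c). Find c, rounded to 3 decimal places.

c = 2nε²/(b − a)² = 2·576·1.61² / 14² = 15.2352.

15.235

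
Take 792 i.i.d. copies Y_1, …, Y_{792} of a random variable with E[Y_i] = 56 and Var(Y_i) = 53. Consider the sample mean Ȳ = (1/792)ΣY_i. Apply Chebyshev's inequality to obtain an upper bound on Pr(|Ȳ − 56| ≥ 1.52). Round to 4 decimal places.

Var(Ȳ) = Var(Y_i)/n = 53/792 = 0.066919.
Chebyshev: Pr(|Ȳ − 56| ≥ 1.52) ≤ Var(Ȳ)/(1.52)² = 53/(792·1.52²) = 0.0290.

0.0290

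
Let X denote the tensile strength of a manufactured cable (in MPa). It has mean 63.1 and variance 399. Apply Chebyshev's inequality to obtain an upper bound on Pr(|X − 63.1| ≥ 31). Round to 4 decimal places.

0.4152

Chebyshev: Pr(|X − μ| ≥ t) ≤ Var(X)/t².
Bound = 399 / 961 = 0.4152.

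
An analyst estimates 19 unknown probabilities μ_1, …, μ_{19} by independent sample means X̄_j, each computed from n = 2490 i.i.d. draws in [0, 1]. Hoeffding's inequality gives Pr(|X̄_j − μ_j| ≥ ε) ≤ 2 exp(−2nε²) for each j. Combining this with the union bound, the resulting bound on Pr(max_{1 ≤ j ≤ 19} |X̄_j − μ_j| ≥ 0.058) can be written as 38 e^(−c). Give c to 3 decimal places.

Union bound over the 19 events: Pr(max_{1 ≤ j ≤ 19} |X̄_j − μ_j| ≥ 0.058) ≤ 19·2·exp(−2nε²) = 38 exp(−2·2490·0.058²).
So c = 2·2490·0.058² = 16.7527.

16.753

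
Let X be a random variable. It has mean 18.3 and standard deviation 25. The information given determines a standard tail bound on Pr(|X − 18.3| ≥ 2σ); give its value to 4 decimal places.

0.2500

Mean and variance are known, so Chebyshev's inequality applies.
Chebyshev: Pr(|X − μ| ≥ t) ≤ Var(X)/t².
Var(X) = σ² = 25² = 625.
t = 2·25 = 50.
Bound = 625 / 2500 = 0.2500.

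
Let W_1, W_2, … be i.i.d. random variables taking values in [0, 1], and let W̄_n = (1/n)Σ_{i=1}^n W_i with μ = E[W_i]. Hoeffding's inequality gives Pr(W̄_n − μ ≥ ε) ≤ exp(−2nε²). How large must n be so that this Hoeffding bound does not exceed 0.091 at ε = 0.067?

267

Require exp(−2nε²) ≤ 0.091, i.e. 2nε² ≥ ln(1/0.091) = 2.396896.
So n ≥ 2.396896 / (2·0.067²) = 266.974.
The smallest integer n is 267.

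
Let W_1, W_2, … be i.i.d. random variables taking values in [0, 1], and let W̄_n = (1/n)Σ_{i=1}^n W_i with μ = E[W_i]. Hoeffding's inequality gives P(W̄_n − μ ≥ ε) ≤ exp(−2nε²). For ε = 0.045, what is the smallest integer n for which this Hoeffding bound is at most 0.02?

Require exp(−2nε²) ≤ 0.02, i.e. 2nε² ≥ ln(1/0.02) = 3.912023.
So n ≥ 3.912023 / (2·0.045²) = 965.932.
The smallest integer n is 966.

966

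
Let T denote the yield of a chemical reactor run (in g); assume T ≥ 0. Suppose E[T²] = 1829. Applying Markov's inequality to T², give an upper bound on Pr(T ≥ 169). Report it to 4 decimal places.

Since T ≥ 0, the event {T ≥ 169} is the same as {T² ≥ 28561}.
Markov's inequality applied to T² gives Pr(T² ≥ 28561) ≤ E[T²]/28561 = 1829/28561 = 0.0640.

0.0640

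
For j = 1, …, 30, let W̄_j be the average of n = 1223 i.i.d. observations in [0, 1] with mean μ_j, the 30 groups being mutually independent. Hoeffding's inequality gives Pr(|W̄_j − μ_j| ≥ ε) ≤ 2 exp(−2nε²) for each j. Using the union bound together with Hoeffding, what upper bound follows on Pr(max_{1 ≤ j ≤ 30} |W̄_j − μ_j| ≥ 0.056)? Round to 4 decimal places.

0.0280

Per-experiment Hoeffding bound: 2·exp(−2·1223·0.056²) = 2·exp(−7.67066) = 0.00093262.
Union bound over 30 events: 30·0.00093262 = 0.02798.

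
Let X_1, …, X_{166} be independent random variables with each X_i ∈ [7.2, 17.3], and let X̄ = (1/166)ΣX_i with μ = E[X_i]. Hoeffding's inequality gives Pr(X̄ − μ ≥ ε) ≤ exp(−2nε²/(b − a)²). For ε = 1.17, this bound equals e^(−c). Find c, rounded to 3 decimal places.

4.455

c = 2nε²/(b − a)² = 2·166·1.17² / 10.1² = 4.4552.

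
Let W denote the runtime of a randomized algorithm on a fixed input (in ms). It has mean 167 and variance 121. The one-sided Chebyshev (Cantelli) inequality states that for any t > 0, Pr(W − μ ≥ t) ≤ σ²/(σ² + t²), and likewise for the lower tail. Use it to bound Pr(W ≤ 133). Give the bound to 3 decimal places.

Here σ² = 121 and t = 34, so σ² + t² = 1277.
Cantelli's bound: 121/1277 = 0.0948.

0.095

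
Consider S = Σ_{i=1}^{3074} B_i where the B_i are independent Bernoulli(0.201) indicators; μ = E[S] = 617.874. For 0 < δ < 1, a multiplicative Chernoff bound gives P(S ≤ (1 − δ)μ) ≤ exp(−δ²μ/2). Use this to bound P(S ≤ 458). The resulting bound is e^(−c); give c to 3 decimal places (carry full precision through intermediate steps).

20.684

Write 458 = (1 − δ)μ, so δ = 1 − 458/617.874 = 0.2587485…
Then the exponent is δ²μ/2 = (μ − 458)²/(2μ) = 20.683583.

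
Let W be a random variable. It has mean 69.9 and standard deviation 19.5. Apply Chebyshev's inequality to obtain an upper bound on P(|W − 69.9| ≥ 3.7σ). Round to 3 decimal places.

0.073

Chebyshev: P(|W − μ| ≥ t) ≤ Var(W)/t².
Var(W) = σ² = 19.5² = 380.25.
t = 3.7·19.5 = 72.15.
Bound = 380.25 / 5205.6225 = 0.0730.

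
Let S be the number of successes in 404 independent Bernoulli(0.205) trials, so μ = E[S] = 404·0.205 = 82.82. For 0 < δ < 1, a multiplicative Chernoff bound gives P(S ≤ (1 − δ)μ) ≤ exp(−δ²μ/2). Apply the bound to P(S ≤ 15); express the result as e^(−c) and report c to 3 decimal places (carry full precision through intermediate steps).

27.768

Write 15 = (1 − δ)μ, so δ = 1 − 15/82.82 = 0.8188843…
Then the exponent is δ²μ/2 = (μ − 15)²/(2μ) = 27.768368.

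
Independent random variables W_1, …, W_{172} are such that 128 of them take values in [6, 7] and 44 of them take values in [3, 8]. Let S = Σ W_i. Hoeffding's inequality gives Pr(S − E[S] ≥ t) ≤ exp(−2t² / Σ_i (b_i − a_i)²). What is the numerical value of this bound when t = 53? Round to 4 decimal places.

0.0103

Σ(b_i − a_i)² = 128·1² + 44·5² = 1228.
Exponent = 2·53² / 1228 = 4.57492.
Bound = exp(−4.57492) = 0.01031.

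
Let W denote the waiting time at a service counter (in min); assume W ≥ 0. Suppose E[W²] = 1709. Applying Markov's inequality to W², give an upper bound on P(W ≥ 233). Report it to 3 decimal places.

Since W ≥ 0, the event {W ≥ 233} is the same as {W² ≥ 54289}.
Markov's inequality applied to W² gives P(W² ≥ 54289) ≤ E[W²]/54289 = 1709/54289 = 0.0315.

0.031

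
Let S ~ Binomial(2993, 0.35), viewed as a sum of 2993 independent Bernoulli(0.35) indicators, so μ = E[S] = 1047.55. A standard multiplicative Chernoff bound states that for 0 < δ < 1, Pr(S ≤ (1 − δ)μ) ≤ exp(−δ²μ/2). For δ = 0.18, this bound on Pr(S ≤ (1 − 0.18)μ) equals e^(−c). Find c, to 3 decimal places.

c = δ²μ/2 = 0.18²·1047.55/2 = 16.9703.

16.970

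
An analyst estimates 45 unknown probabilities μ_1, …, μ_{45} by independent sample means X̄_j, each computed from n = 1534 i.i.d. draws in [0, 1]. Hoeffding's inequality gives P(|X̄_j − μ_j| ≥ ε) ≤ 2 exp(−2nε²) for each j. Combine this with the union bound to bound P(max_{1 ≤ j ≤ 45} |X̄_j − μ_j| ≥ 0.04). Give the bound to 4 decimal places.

0.6643

Per-experiment Hoeffding bound: 2·exp(−2·1534·0.04²) = 2·exp(−4.90880) = 0.014763.
Union bound over 45 events: 45·0.014763 = 0.66432.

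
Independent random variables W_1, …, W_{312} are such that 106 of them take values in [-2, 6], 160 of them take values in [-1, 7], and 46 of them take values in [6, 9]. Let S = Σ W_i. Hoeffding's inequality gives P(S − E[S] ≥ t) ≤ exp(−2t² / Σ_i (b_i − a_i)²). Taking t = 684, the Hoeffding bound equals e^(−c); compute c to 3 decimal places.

Σ(b_i − a_i)² = 106·8² + 160·8² + 46·3² = 17438.
c = 2t² / 17438 = 2·684² / 17438 = 53.6594.

53.659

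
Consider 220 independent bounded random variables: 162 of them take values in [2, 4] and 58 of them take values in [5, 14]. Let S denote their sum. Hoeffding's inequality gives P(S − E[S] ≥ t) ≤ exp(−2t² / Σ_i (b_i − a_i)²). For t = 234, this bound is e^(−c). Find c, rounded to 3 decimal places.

20.485

Σ(b_i − a_i)² = 162·2² + 58·9² = 5346.
c = 2t² / 5346 = 2·234² / 5346 = 20.4848.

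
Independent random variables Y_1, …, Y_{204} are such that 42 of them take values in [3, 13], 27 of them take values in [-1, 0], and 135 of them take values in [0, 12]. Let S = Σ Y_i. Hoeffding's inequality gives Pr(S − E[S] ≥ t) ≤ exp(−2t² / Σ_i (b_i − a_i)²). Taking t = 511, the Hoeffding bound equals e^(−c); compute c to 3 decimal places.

22.066

Σ(b_i − a_i)² = 42·10² + 27·1² + 135·12² = 23667.
c = 2t² / 23667 = 2·511² / 23667 = 22.0663.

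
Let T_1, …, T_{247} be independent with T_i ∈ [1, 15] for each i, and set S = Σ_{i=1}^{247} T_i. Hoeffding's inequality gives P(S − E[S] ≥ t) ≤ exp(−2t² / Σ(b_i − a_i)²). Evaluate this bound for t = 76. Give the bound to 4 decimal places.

Σ(b_i − a_i)² = 247·(14)² = 48412.
Exponent = 2·76²/48412 = 0.2386.
Bound = exp(−0.2386) = 0.78772.

0.7877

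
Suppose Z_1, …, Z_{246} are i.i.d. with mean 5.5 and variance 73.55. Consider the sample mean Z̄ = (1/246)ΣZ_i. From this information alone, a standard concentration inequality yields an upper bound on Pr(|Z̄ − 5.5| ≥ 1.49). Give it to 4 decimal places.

With mean and variance of each term known, Chebyshev's inequality bounds the deviation of the sum (or sample mean).
Var(Z̄) = Var(Z_i)/n = 73.55/246 = 0.29898.
Chebyshev: Pr(|Z̄ − 5.5| ≥ 1.49) ≤ Var(Z̄)/(1.49)² = 73.55/(246·1.49²) = 0.1347.

0.1347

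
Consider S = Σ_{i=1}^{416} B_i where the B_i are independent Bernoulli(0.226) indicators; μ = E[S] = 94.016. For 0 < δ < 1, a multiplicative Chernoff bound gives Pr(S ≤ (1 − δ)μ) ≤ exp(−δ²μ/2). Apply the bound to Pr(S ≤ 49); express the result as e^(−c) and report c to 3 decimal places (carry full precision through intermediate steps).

10.777

Write 49 = (1 − δ)μ, so δ = 1 − 49/94.016 = 0.4788121…
Then the exponent is δ²μ/2 = (μ − 49)²/(2μ) = 10.777103.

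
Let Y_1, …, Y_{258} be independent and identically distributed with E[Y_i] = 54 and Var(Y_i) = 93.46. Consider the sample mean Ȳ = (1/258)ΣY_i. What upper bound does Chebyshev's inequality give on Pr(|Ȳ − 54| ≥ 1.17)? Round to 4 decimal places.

Var(Ȳ) = Var(Y_i)/n = 93.46/258 = 0.36225.
Chebyshev: Pr(|Ȳ − 54| ≥ 1.17) ≤ Var(Ȳ)/(1.17)² = 93.46/(258·1.17²) = 0.2646.

0.2646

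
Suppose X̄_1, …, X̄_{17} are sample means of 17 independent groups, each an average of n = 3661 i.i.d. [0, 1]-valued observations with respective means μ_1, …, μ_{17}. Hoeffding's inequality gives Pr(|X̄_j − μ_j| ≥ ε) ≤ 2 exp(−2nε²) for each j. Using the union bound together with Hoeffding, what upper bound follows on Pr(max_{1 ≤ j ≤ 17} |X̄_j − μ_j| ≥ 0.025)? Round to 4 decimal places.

0.3500

Per-experiment Hoeffding bound: 2·exp(−2·3661·0.025²) = 2·exp(−4.57625) = 0.020587.
Union bound over 17 events: 17·0.020587 = 0.34998.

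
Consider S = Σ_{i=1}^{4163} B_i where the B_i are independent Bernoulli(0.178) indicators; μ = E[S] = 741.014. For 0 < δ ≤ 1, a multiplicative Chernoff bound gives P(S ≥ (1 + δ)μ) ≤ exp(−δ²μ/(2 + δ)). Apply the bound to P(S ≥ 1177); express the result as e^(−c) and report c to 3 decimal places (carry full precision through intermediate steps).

99.104

Write 1177 = (1 + δ)μ, so δ = 1177/741.014 − 1 = 0.5883641…
Then the exponent is δ²μ/(2 + δ) = (1177 − μ)² / (μ·(2 + δ)) = 99.104486.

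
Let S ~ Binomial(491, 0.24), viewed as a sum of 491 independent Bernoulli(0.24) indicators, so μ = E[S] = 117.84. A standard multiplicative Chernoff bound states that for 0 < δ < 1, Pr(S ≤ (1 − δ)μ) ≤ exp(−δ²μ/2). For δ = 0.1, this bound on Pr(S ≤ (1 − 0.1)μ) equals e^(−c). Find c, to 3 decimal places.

c = δ²μ/2 = 0.1²·117.84/2 = 0.5892.

0.589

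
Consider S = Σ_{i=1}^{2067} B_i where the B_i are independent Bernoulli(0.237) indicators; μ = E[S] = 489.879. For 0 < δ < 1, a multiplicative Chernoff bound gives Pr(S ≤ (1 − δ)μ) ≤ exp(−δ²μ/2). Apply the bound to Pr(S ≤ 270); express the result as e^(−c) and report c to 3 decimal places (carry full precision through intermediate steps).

49.346

Write 270 = (1 − δ)μ, so δ = 1 − 270/489.879 = 0.4488435…
Then the exponent is δ²μ/2 = (μ − 270)²/(2μ) = 49.345629.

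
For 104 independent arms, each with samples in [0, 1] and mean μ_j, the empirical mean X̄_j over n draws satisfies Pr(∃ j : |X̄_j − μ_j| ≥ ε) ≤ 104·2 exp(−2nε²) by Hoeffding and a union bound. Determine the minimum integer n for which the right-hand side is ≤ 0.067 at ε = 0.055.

1330

Need 2·104·exp(−2nε²) ≤ 0.067, i.e. exp(−2nε²) ≤ 0.067/208.
So 2nε² ≥ ln(208/0.067) = 8.040601.
Hence n ≥ 8.040601/(2·0.055²) = 1329.025.
The smallest integer n is 1330.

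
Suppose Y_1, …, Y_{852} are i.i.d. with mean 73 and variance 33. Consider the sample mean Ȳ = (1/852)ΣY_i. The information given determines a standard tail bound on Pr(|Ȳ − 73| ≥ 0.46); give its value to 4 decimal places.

With mean and variance of each term known, Chebyshev's inequality bounds the deviation of the sum (or sample mean).
Var(Ȳ) = Var(Y_i)/n = 33/852 = 0.038732.
Chebyshev: Pr(|Ȳ − 73| ≥ 0.46) ≤ Var(Ȳ)/(0.46)² = 33/(852·0.46²) = 0.1830.

0.1830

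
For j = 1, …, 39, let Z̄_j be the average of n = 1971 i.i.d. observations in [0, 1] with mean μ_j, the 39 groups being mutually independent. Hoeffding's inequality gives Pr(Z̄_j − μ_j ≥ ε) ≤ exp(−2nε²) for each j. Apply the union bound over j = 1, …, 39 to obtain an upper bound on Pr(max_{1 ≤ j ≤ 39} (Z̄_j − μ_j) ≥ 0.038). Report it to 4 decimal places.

Per-experiment Hoeffding bound: exp(−2·1971·0.038²) = exp(−5.69225) = 0.003372.
Union bound over 39 events: 39·0.003372 = 0.13151.

0.1315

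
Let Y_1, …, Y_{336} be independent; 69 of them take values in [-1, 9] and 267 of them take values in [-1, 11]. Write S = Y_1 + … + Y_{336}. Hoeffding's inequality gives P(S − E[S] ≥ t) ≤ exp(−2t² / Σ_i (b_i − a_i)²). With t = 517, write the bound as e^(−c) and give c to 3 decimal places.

Σ(b_i − a_i)² = 69·10² + 267·12² = 45348.
c = 2t² / 45348 = 2·517² / 45348 = 11.7883.

11.788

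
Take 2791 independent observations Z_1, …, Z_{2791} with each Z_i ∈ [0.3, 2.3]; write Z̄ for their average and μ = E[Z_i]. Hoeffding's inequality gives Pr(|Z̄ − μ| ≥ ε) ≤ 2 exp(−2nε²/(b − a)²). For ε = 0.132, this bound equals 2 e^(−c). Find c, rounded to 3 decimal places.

c = 2nε²/(b − a)² = 2·2791·0.132² / 2² = 24.3152.

24.315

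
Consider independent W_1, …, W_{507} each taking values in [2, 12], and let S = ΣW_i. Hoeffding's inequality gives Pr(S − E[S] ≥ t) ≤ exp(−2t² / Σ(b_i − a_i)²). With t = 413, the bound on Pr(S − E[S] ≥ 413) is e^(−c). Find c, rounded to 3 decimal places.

Σ(b_i − a_i)² = 507·(10)² = 50700.
c = 2t²/50700 = 2·413²/50700 = 6.7286.

6.729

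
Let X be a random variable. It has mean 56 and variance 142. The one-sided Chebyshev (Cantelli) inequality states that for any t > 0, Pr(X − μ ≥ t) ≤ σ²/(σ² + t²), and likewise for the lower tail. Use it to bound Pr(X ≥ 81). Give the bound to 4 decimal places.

Here σ² = 142 and t = 25, so σ² + t² = 767.
Cantelli's bound: 142/767 = 0.1851.

0.1851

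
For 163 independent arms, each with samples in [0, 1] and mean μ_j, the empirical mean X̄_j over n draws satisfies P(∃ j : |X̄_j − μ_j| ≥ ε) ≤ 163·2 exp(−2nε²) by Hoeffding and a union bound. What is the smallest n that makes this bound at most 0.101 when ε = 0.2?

Need 2·163·exp(−2nε²) ≤ 0.101, i.e. exp(−2nε²) ≤ 0.101/326.
So 2nε² ≥ ln(326/0.101) = 8.079532.
Hence n ≥ 8.079532/(2·0.2²) = 100.994.
The smallest integer n is 101.

101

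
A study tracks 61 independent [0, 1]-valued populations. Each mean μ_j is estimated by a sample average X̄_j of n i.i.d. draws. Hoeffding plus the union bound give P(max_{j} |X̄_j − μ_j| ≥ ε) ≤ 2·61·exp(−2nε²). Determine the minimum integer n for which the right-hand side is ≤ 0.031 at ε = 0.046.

1956

Need 2·61·exp(−2nε²) ≤ 0.031, i.e. exp(−2nε²) ≤ 0.031/122.
So 2nε² ≥ ln(122/0.031) = 8.277789.
Hence n ≥ 8.277789/(2·0.046²) = 1955.999.
The smallest integer n is 1956.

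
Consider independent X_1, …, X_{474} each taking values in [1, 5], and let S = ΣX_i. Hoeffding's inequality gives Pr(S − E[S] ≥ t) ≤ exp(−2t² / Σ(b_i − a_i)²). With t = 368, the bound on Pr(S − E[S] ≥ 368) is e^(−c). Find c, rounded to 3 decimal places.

Σ(b_i − a_i)² = 474·(4)² = 7584.
c = 2t²/7584 = 2·368²/7584 = 35.7131.

35.713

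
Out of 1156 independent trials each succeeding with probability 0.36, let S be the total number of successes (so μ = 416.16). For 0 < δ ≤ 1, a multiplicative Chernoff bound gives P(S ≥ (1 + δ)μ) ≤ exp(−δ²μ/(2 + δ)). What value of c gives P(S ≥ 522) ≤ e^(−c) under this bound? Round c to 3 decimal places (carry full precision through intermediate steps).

Write 522 = (1 + δ)μ, so δ = 522/416.16 − 1 = 0.2543253…
Then the exponent is δ²μ/(2 + δ) = (522 − μ)² / (μ·(2 + δ)) = 11.940507.

11.941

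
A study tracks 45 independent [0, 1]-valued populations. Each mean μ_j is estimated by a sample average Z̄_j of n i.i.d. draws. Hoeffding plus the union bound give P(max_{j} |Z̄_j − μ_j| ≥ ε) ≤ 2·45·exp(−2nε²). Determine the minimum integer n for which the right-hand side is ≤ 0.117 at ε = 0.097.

354

Need 2·45·exp(−2nε²) ≤ 0.117, i.e. exp(−2nε²) ≤ 0.117/90.
So 2nε² ≥ ln(90/0.117) = 6.645391.
Hence n ≥ 6.645391/(2·0.097²) = 353.140.
The smallest integer n is 354.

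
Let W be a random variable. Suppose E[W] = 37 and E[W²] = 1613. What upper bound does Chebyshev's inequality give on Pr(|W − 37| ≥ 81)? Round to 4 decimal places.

0.0372

Var(W) = E[W²] − (E[W])² = 1613 − 1369 = 244.
Chebyshev's inequality: Pr(|W − μ| ≥ t) ≤ Var(W)/t² = 244/6561 = 0.0372.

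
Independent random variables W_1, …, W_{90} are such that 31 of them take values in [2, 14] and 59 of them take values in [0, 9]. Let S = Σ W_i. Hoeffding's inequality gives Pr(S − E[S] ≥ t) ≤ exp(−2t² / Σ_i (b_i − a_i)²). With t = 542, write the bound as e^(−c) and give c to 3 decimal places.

63.565

Σ(b_i − a_i)² = 31·12² + 59·9² = 9243.
c = 2t² / 9243 = 2·542² / 9243 = 63.5646.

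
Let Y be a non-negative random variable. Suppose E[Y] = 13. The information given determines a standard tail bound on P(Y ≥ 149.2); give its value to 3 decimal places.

0.087

Only the mean of a non-negative variable is known, so Markov's inequality is the applicable tail bound.
Markov's inequality: for a non-negative random variable, P(Y ≥ a) ≤ E[Y]/a.
Here E[Y] = 13 and a = 149.2, so the bound is 13/149.2 = 0.0871.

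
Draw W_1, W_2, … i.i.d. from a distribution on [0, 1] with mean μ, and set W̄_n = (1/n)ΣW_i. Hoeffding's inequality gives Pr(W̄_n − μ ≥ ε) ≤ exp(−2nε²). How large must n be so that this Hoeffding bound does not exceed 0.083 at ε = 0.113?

98

Require exp(−2nε²) ≤ 0.083, i.e. 2nε² ≥ ln(1/0.083) = 2.488915.
So n ≥ 2.488915 / (2·0.113²) = 97.459.
The smallest integer n is 98.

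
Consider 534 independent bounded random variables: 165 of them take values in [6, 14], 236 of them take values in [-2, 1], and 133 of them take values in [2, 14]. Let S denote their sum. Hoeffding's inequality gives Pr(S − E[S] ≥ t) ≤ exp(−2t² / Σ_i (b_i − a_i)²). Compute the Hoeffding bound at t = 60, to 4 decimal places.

0.7976

Σ(b_i − a_i)² = 165·8² + 236·3² + 133·12² = 31836.
Exponent = 2·60² / 31836 = 0.22616.
Bound = exp(−0.22616) = 0.79759.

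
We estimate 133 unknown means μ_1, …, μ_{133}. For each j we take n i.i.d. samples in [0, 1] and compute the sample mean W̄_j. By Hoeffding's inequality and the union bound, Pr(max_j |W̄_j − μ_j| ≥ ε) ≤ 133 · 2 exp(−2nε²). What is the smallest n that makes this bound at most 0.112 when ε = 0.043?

2102

Need 2·133·exp(−2nε²) ≤ 0.112, i.e. exp(−2nε²) ≤ 0.112/266.
So 2nε² ≥ ln(266/0.112) = 7.772753.
Hence n ≥ 7.772753/(2·0.043²) = 2101.880.
The smallest integer n is 2102.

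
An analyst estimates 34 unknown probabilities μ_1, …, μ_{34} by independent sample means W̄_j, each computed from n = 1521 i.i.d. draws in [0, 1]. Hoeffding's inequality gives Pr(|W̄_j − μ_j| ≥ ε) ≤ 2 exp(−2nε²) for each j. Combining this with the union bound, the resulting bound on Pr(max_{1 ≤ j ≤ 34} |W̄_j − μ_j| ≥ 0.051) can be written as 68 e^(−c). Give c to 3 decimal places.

7.912

Union bound over the 34 events: Pr(max_{1 ≤ j ≤ 34} |W̄_j − μ_j| ≥ 0.051) ≤ 34·2·exp(−2nε²) = 68 exp(−2·1521·0.051²).
So c = 2·1521·0.051² = 7.9122.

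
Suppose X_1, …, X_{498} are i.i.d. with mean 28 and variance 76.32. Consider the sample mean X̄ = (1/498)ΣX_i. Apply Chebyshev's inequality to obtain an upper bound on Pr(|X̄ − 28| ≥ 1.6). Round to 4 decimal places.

0.0599

Var(X̄) = Var(X_i)/n = 76.32/498 = 0.15325.
Chebyshev: Pr(|X̄ − 28| ≥ 1.6) ≤ Var(X̄)/(1.6)² = 76.32/(498·1.6²) = 0.0599.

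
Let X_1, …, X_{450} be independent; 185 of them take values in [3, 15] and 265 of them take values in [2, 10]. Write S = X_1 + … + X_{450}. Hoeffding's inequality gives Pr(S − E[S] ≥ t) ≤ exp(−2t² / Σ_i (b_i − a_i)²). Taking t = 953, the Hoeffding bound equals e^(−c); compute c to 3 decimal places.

41.661

Σ(b_i − a_i)² = 185·12² + 265·8² = 43600.
c = 2t² / 43600 = 2·953² / 43600 = 41.6610.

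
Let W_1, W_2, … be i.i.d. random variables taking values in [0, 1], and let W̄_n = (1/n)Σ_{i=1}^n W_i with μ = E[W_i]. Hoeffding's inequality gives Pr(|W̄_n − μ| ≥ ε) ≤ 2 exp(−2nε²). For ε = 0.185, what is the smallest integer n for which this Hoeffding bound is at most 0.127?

Require 2·exp(−2nε²) ≤ 0.127, i.e. 2nε² ≥ ln(2/0.127) = 2.756715.
So n ≥ 2.756715 / (2·0.185²) = 40.273.
The smallest integer n is 41.

41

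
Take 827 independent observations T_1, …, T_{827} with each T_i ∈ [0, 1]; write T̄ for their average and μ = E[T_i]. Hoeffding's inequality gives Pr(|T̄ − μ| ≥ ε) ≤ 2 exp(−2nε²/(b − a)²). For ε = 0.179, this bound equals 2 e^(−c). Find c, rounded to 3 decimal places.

c = 2nε²/(b − a)² = 2·827·0.179² / 1² = 52.9958.

52.996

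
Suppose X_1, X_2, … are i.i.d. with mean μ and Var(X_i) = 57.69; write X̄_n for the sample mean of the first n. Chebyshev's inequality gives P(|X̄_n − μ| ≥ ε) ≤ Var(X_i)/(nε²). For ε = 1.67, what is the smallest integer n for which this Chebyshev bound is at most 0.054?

Require 57.69/(n·1.67²) ≤ 0.054, i.e. n ≥ 57.69/(0.054·1.67²) = 383.066.
The smallest integer n is 384.

384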